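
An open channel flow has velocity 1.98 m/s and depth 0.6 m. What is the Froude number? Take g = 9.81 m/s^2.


The Froude number is defined as Fr = V / sqrt(g*y).
g*y = 9.81 * 0.6 = 5.886.
sqrt(g*y) = sqrt(5.886) = 2.4261.
Fr = 1.98 / 2.4261 = 0.8161.

0.8161


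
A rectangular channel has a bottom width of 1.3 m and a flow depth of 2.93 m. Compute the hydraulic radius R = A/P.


For a rectangular section:
Flow area A = b * y = 1.3 * 2.93 = 3.81 m^2.
Wetted perimeter P = b + 2y = 1.3 + 2*2.93 = 7.16 m.
Hydraulic radius R = A/P = 3.81 / 7.16 = 0.532 m.

0.532


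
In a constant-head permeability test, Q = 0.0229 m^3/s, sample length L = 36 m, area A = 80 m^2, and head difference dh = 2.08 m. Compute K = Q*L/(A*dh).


From K = Q*L / (A*dh):
Numerator: Q*L = 0.0229 * 36 = 0.8244.
Denominator: A*dh = 80 * 2.08 = 166.4.
K = 0.8244 / 166.4 = 0.004954 m/s.

0.004954


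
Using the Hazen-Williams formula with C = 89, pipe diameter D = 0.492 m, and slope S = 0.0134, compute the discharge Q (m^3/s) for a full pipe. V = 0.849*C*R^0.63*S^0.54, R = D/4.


For a full circular pipe, R = D/4 = 0.492/4 = 0.123 m.
V = 0.849 * 89 * 0.123^0.63 * 0.0134^0.54
  = 0.849 * 89 * 0.267079 * 0.097417
  = 1.966 m/s.
Pipe area A = pi*D^2/4 = pi*0.492^2/4 = 0.1901 m^2.
Q = A * V = 0.1901 * 1.966 = 0.3738 m^3/s.

0.3738


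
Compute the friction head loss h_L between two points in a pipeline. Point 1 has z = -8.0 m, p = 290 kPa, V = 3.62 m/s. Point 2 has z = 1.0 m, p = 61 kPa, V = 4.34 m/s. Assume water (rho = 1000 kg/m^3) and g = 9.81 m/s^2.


Total head at each section: H = z + p/(rho*g) + V^2/(2g).
H1 = -8.0 + 290*1000/(1000*9.81) + 3.62^2/(2*9.81)
   = -8.0 + 29.562 + 0.6679
   = 22.23 m.
H2 = 1.0 + 61*1000/(1000*9.81) + 4.34^2/(2*9.81)
   = 1.0 + 6.218 + 0.96
   = 8.178 m.
h_L = H1 - H2 = 22.23 - 8.178 = 14.051 m.

14.051


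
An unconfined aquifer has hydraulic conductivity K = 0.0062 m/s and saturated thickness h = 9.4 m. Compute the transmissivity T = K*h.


Transmissivity is defined as T = K * h.
T = 0.0062 * 9.4
  = 0.0583 m^2/s.

0.0583


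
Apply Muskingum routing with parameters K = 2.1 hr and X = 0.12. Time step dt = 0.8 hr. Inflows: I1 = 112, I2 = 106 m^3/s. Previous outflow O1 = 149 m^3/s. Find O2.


Muskingum coefficients:
denom = 2*K*(1-X) + dt = 2*2.1*(1-0.12) + 0.8 = 4.496.
C0 = (dt - 2*K*X)/denom = (0.8 - 2*2.1*0.12)/4.496 = 0.0658.
C1 = (dt + 2*K*X)/denom = (0.8 + 2*2.1*0.12)/4.496 = 0.29.
C2 = (2*K*(1-X) - dt)/denom = 0.6441.
O2 = C0*I2 + C1*I1 + C2*O1
   = 0.0658*106 + 0.29*112 + 0.6441*149
   = 135.44 m^3/s.

135.44


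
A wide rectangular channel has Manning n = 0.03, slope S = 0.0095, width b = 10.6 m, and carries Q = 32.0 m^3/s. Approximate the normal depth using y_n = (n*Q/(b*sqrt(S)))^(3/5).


We use the wide-channel approximation y_n = (n*Q/(b*sqrt(S)))^(3/5).
sqrt(S) = sqrt(0.0095) = 0.097468.
Numerator: n*Q = 0.03 * 32.0 = 0.96.
Denominator: b*sqrt(S) = 10.6 * 0.097468 = 1.033161.
arg = 0.9292.
y_n = 0.9292^(3/5) = 0.9569 m.

0.9569


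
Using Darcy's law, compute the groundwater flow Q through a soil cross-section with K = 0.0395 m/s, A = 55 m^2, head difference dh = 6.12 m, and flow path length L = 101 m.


Darcy's law: Q = K * A * i, where i = dh/L.
Hydraulic gradient i = 6.12 / 101 = 0.060594.
Q = 0.0395 * 55 * 0.060594
  = 0.1316 m^3/s.

0.1316


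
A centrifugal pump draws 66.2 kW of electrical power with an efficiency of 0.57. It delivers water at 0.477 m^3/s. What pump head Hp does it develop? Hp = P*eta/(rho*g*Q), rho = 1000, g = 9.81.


Pump head formula: Hp = P * eta / (rho * g * Q).
Numerator: P * eta = 66.2 * 1000 * 0.57 = 37734.0 W.
Denominator: rho * g * Q = 1000 * 9.81 * 0.477 = 4679.37.
Hp = 37734.0 / 4679.37 = 8.06 m.

8.06


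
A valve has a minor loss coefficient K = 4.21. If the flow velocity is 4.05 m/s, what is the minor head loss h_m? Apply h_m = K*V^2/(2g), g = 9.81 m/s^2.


Minor loss formula: h_m = K * V^2/(2g).
V^2 = 4.05^2 = 16.4025.
V^2/(2g) = 16.4025 / 19.62 = 0.836 m.
h_m = 4.21 * 0.836 = 3.5196 m.

3.5196


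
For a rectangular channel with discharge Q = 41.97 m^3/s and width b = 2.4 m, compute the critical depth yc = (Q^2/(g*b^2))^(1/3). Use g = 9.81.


Using yc = (Q^2 / (g * b^2))^(1/3):
Q^2 = 41.97^2 = 1761.48.
g * b^2 = 9.81 * 2.4^2 = 9.81 * 5.76 = 56.51.
Q^2 / (g*b^2) = 1761.48 / 56.51 = 31.1711.
yc = 31.1711^(1/3) = 3.1472 m.

3.1472


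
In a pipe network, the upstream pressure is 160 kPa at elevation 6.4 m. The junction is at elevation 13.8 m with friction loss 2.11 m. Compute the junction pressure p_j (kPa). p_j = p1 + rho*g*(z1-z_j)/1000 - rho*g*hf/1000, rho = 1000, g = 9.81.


Junction pressure: p_j = p1 + rho*g*(z1 - z_j)/1000 - rho*g*hf/1000.
Elevation term = 1000*9.81*(6.4 - 13.8)/1000 = -72.594 kPa.
Friction term = 1000*9.81*2.11/1000 = 20.699 kPa.
p_j = 160 + -72.594 - 20.699 = 66.71 kPa.

66.71


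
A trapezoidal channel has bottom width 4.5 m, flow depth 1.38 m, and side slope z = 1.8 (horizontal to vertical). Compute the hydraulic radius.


For a trapezoidal section with side slope z:
A = (b + z*y)*y = (4.5 + 1.8*1.38)*1.38 = 9.638 m^2.
P = b + 2*y*sqrt(1 + z^2) = 4.5 + 2*1.38*sqrt(1 + 1.8^2) = 10.183 m.
R = A/P = 9.638 / 10.183 = 0.9465 m.

0.9465


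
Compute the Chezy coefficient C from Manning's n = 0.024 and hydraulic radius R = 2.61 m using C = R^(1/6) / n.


The Chezy coefficient relates to Manning's n through C = R^(1/6) / n.
R^(1/6) = 2.61^(1/6) = 1.173384.
C = 1.173384 / 0.024 = 48.89 m^(1/2)/s.

48.89


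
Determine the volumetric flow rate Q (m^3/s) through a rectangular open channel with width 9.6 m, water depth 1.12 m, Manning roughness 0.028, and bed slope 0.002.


For a rectangular channel, the cross-sectional area A = b * y = 9.6 * 1.12 = 10.75 m^2.
The wetted perimeter P = b + 2y = 9.6 + 2*1.12 = 11.84 m.
Hydraulic radius R = A/P = 10.75/11.84 = 0.9081 m.
Velocity V = (1/n)*R^(2/3)*S^(1/2) = (1/0.028)*0.9081^(2/3)*0.002^(1/2) = 1.4978 m/s.
Discharge Q = A * V = 10.75 * 1.4978 = 16.104 m^3/s.

16.104


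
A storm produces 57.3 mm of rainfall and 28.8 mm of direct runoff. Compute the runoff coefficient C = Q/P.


The runoff coefficient C = runoff depth / rainfall depth.
C = 28.8 / 57.3
  = 0.5026.

0.5026


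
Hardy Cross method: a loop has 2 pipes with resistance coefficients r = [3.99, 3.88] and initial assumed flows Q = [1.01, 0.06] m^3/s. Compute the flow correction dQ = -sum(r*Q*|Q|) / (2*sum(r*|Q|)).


Numerator terms (r*Q*|Q|): 3.99*1.01*|1.01| = 4.0702; 3.88*0.06*|0.06| = 0.014.
Sum of numerator = 4.0842.
Denominator terms (r*|Q|): 3.99*|1.01| = 4.0299; 3.88*|0.06| = 0.2328.
2 * sum of denominator = 2 * 4.2627 = 8.5254.
dQ = -4.0842 / 8.5254 = -0.4791 m^3/s.

-0.4791


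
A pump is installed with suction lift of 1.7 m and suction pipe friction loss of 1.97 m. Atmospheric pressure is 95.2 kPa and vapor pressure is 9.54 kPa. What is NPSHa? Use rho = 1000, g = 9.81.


NPSHa = p_atm/(rho*g) - z_s - hf_s - p_vap/(rho*g).
p_atm/(rho*g) = 95.2*1000 / (1000*9.81) = 9.704 m.
p_vap/(rho*g) = 9.54*1000 / (1000*9.81) = 0.972 m.
NPSHa = 9.704 - 1.7 - 1.97 - 0.972
      = 5.06 m.

5.06


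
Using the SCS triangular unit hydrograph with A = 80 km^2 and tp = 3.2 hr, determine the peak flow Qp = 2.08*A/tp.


SCS formula: Qp = 2.08 * A / tp.
Qp = 2.08 * 80 / 3.2
   = 166.4 / 3.2
   = 52.0 m^3/s per cm.

52.0


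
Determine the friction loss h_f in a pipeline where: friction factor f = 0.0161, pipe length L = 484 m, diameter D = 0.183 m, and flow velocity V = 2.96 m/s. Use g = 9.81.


Darcy-Weisbach equation: h_f = f * (L/D) * V^2/(2g).
f * L/D = 0.0161 * 484/0.183 = 42.5814.
V^2/(2g) = 2.96^2 / (2*9.81) = 8.7616 / 19.62 = 0.4466 m.
h_f = 42.5814 * 0.4466 = 19.015 m.

19.015


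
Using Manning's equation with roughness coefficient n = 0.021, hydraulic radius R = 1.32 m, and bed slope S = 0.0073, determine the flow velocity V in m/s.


Manning's equation gives V = (1/n) * R^(2/3) * S^(1/2).
First, compute R^(2/3) = 1.32^(2/3) = 1.2033.
Next, S^(1/2) = 0.0073^(1/2) = 0.08544.
Then 1/n = 1/0.021 = 47.62.
V = 47.62 * 1.2033 * 0.08544 = 4.8958 m/s.

4.8958


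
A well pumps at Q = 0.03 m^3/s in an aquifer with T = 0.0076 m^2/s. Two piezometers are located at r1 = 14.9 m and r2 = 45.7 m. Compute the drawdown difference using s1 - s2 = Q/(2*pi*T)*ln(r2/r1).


Thiem equation: s1 - s2 = Q/(2*pi*T) * ln(r2/r1).
ln(r2/r1) = ln(45.7/14.9) = 1.1207.
Q/(2*pi*T) = 0.03 / (2*pi*0.0076) = 0.03 / 0.0478 = 0.6282.
s1 - s2 = 0.6282 * 1.1207 = 0.7041 m.

0.7041


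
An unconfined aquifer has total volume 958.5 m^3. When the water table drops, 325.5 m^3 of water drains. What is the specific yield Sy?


Specific yield Sy = Volume drained / Total volume.
Sy = 325.5 / 958.5
   = 0.3396.

0.3396


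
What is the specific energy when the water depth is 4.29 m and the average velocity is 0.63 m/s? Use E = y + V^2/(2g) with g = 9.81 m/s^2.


Specific energy E = y + V^2/(2g).
Velocity head = V^2/(2g) = 0.63^2 / (2*9.81) = 0.3969 / 19.62 = 0.0202 m.
E = 4.29 + 0.0202 = 4.3102 m.

4.3102


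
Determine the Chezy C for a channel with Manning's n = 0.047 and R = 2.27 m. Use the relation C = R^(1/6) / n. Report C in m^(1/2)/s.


The Chezy coefficient relates to Manning's n through C = R^(1/6) / n.
R^(1/6) = 2.27^(1/6) = 1.146404.
C = 1.146404 / 0.047 = 24.39 m^(1/2)/s.

24.39


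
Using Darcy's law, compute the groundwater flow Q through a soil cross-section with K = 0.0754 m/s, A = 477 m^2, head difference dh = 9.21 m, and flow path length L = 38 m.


Darcy's law: Q = K * A * i, where i = dh/L.
Hydraulic gradient i = 9.21 / 38 = 0.242368.
Q = 0.0754 * 477 * 0.242368
  = 8.717 m^3/s.

8.717


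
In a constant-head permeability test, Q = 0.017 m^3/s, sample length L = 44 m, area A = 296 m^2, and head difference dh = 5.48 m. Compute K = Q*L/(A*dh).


From K = Q*L / (A*dh):
Numerator: Q*L = 0.017 * 44 = 0.748.
Denominator: A*dh = 296 * 5.48 = 1622.08.
K = 0.748 / 1622.08 = 0.000461 m/s.

0.000461


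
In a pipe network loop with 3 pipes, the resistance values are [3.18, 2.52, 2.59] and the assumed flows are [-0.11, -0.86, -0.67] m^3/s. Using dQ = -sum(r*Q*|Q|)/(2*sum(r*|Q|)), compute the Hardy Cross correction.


Numerator terms (r*Q*|Q|): 3.18*-0.11*|-0.11| = -0.0385; 2.52*-0.86*|-0.86| = -1.8638; 2.59*-0.67*|-0.67| = -1.1627.
Sum of numerator = -3.0649.
Denominator terms (r*|Q|): 3.18*|-0.11| = 0.3498; 2.52*|-0.86| = 2.1672; 2.59*|-0.67| = 1.7353.
2 * sum of denominator = 2 * 4.2523 = 8.5046.
dQ = --3.0649 / 8.5046 = 0.3604 m^3/s.

0.3604


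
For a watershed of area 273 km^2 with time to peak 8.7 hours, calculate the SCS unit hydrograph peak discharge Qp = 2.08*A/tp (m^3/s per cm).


SCS formula: Qp = 2.08 * A / tp.
Qp = 2.08 * 273 / 8.7
   = 567.84 / 8.7
   = 65.27 m^3/s per cm.

65.27


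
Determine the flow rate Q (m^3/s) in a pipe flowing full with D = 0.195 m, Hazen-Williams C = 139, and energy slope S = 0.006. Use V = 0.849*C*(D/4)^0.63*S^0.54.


For a full circular pipe, R = D/4 = 0.195/4 = 0.0488 m.
V = 0.849 * 139 * 0.0488^0.63 * 0.006^0.54
  = 0.849 * 139 * 0.149082 * 0.063125
  = 1.1106 m/s.
Pipe area A = pi*D^2/4 = pi*0.195^2/4 = 0.0299 m^2.
Q = A * V = 0.0299 * 1.1106 = 0.0332 m^3/s.

0.0332


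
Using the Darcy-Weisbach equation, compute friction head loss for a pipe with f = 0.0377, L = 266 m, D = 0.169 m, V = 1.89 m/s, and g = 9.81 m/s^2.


Darcy-Weisbach equation: h_f = f * (L/D) * V^2/(2g).
f * L/D = 0.0377 * 266/0.169 = 59.3385.
V^2/(2g) = 1.89^2 / (2*9.81) = 3.5721 / 19.62 = 0.1821 m.
h_f = 59.3385 * 0.1821 = 10.803 m.

10.803


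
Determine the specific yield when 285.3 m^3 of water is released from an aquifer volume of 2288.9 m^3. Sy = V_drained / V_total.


Specific yield Sy = Volume drained / Total volume.
Sy = 285.3 / 2288.9
   = 0.1246.

0.1246


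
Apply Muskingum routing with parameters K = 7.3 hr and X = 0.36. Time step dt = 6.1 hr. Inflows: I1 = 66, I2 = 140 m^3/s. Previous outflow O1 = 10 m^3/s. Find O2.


Muskingum coefficients:
denom = 2*K*(1-X) + dt = 2*7.3*(1-0.36) + 6.1 = 15.444.
C0 = (dt - 2*K*X)/denom = (6.1 - 2*7.3*0.36)/15.444 = 0.0546.
C1 = (dt + 2*K*X)/denom = (6.1 + 2*7.3*0.36)/15.444 = 0.7353.
C2 = (2*K*(1-X) - dt)/denom = 0.21.
O2 = C0*I2 + C1*I1 + C2*O1
   = 0.0546*140 + 0.7353*66 + 0.21*10
   = 58.28 m^3/s.

58.28


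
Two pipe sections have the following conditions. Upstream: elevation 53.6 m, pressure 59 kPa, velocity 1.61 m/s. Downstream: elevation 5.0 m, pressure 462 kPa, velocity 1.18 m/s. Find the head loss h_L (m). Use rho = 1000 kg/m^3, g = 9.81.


Total head at each section: H = z + p/(rho*g) + V^2/(2g).
H1 = 53.6 + 59*1000/(1000*9.81) + 1.61^2/(2*9.81)
   = 53.6 + 6.014 + 0.1321
   = 59.746 m.
H2 = 5.0 + 462*1000/(1000*9.81) + 1.18^2/(2*9.81)
   = 5.0 + 47.095 + 0.071
   = 52.166 m.
h_L = H1 - H2 = 59.746 - 52.166 = 7.581 m.

7.581


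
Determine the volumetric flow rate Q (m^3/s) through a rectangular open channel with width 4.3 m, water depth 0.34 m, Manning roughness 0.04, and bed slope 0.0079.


For a rectangular channel, the cross-sectional area A = b * y = 4.3 * 0.34 = 1.46 m^2.
The wetted perimeter P = b + 2y = 4.3 + 2*0.34 = 4.98 m.
Hydraulic radius R = A/P = 1.46/4.98 = 0.2936 m.
Velocity V = (1/n)*R^(2/3)*S^(1/2) = (1/0.04)*0.2936^(2/3)*0.0079^(1/2) = 0.9815 m/s.
Discharge Q = A * V = 1.46 * 0.9815 = 1.435 m^3/s.

1.435


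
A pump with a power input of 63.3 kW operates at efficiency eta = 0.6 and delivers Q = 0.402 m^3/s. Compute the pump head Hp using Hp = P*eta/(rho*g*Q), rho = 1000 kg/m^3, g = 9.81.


Pump head formula: Hp = P * eta / (rho * g * Q).
Numerator: P * eta = 63.3 * 1000 * 0.6 = 37980.0 W.
Denominator: rho * g * Q = 1000 * 9.81 * 0.402 = 3943.62.
Hp = 37980.0 / 3943.62 = 9.63 m.

9.63


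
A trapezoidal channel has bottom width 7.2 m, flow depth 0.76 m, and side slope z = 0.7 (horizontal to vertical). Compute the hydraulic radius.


For a trapezoidal section with side slope z:
A = (b + z*y)*y = (7.2 + 0.7*0.76)*0.76 = 5.876 m^2.
P = b + 2*y*sqrt(1 + z^2) = 7.2 + 2*0.76*sqrt(1 + 0.7^2) = 9.055 m.
R = A/P = 5.876 / 9.055 = 0.6489 m.

0.6489


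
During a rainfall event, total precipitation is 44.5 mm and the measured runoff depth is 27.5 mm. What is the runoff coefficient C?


The runoff coefficient C = runoff depth / rainfall depth.
C = 27.5 / 44.5
  = 0.618.

0.618


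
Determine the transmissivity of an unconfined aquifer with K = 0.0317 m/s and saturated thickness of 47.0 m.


Transmissivity is defined as T = K * h.
T = 0.0317 * 47.0
  = 1.4899 m^2/s.

1.4899


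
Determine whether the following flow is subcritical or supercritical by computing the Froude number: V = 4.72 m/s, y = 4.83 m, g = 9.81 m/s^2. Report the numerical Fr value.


The Froude number is defined as Fr = V / sqrt(g*y).
g*y = 9.81 * 4.83 = 47.3823.
sqrt(g*y) = sqrt(47.3823) = 6.8835.
Fr = 4.72 / 6.8835 = 0.6857.
Since Fr < 1, the flow is subcritical.

0.6857


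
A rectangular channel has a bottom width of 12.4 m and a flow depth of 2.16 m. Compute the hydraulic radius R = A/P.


For a rectangular section:
Flow area A = b * y = 12.4 * 2.16 = 26.78 m^2.
Wetted perimeter P = b + 2y = 12.4 + 2*2.16 = 16.72 m.
Hydraulic radius R = A/P = 26.78 / 16.72 = 1.6019 m.

1.6019


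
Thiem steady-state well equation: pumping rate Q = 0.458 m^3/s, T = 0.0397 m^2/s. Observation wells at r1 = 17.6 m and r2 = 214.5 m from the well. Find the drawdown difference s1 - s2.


Thiem equation: s1 - s2 = Q/(2*pi*T) * ln(r2/r1).
ln(r2/r1) = ln(214.5/17.6) = 2.5004.
Q/(2*pi*T) = 0.458 / (2*pi*0.0397) = 0.458 / 0.2494 = 1.8361.
s1 - s2 = 1.8361 * 2.5004 = 4.591 m.

4.591


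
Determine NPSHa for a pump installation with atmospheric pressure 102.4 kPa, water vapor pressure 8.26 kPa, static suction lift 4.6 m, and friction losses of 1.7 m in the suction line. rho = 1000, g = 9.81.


NPSHa = p_atm/(rho*g) - z_s - hf_s - p_vap/(rho*g).
p_atm/(rho*g) = 102.4*1000 / (1000*9.81) = 10.438 m.
p_vap/(rho*g) = 8.26*1000 / (1000*9.81) = 0.842 m.
NPSHa = 10.438 - 4.6 - 1.7 - 0.842
      = 3.3 m.

3.3


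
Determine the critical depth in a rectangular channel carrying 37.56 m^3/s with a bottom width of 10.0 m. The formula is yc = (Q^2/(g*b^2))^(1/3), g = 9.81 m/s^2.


Using yc = (Q^2 / (g * b^2))^(1/3):
Q^2 = 37.56^2 = 1410.75.
g * b^2 = 9.81 * 10.0^2 = 9.81 * 100.0 = 981.0.
Q^2 / (g*b^2) = 1410.75 / 981.0 = 1.4381.
yc = 1.4381^(1/3) = 1.1287 m.

1.1287


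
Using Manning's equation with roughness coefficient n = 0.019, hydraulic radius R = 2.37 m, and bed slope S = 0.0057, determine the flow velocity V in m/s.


Manning's equation gives V = (1/n) * R^(2/3) * S^(1/2).
First, compute R^(2/3) = 2.37^(2/3) = 1.7776.
Next, S^(1/2) = 0.0057^(1/2) = 0.075498.
Then 1/n = 1/0.019 = 52.63.
V = 52.63 * 1.7776 * 0.075498 = 7.0634 m/s.

7.0634


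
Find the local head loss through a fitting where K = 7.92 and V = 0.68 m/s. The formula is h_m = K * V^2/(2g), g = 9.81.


Minor loss formula: h_m = K * V^2/(2g).
V^2 = 0.68^2 = 0.4624.
V^2/(2g) = 0.4624 / 19.62 = 0.0236 m.
h_m = 7.92 * 0.0236 = 0.1867 m.

0.1867


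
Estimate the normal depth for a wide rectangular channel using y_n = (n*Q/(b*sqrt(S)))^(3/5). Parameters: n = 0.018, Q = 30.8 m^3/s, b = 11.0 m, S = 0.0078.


We use the wide-channel approximation y_n = (n*Q/(b*sqrt(S)))^(3/5).
sqrt(S) = sqrt(0.0078) = 0.088318.
Numerator: n*Q = 0.018 * 30.8 = 0.5544.
Denominator: b*sqrt(S) = 11.0 * 0.088318 = 0.971498.
arg = 0.5707.
y_n = 0.5707^(3/5) = 0.7142 m.

0.7142


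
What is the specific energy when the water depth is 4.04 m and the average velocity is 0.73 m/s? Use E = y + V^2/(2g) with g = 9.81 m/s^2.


Specific energy E = y + V^2/(2g).
Velocity head = V^2/(2g) = 0.73^2 / (2*9.81) = 0.5329 / 19.62 = 0.0272 m.
E = 4.04 + 0.0272 = 4.0672 m.

4.0672


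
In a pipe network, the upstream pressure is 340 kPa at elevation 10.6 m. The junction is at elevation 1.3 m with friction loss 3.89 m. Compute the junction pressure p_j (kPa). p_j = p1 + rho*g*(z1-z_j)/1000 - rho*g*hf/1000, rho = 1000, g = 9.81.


Junction pressure: p_j = p1 + rho*g*(z1 - z_j)/1000 - rho*g*hf/1000.
Elevation term = 1000*9.81*(10.6 - 1.3)/1000 = 91.233 kPa.
Friction term = 1000*9.81*3.89/1000 = 38.161 kPa.
p_j = 340 + 91.233 - 38.161 = 393.07 kPa.

393.07


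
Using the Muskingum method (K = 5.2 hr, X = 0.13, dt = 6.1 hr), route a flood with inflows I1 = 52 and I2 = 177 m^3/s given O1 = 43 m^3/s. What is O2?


Muskingum coefficients:
denom = 2*K*(1-X) + dt = 2*5.2*(1-0.13) + 6.1 = 15.148.
C0 = (dt - 2*K*X)/denom = (6.1 - 2*5.2*0.13)/15.148 = 0.3134.
C1 = (dt + 2*K*X)/denom = (6.1 + 2*5.2*0.13)/15.148 = 0.4919.
C2 = (2*K*(1-X) - dt)/denom = 0.1946.
O2 = C0*I2 + C1*I1 + C2*O1
   = 0.3134*177 + 0.4919*52 + 0.1946*43
   = 89.43 m^3/s.

89.43


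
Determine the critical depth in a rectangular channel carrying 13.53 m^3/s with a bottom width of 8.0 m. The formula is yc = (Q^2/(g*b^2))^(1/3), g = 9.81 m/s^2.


Using yc = (Q^2 / (g * b^2))^(1/3):
Q^2 = 13.53^2 = 183.06.
g * b^2 = 9.81 * 8.0^2 = 9.81 * 64.0 = 627.84.
Q^2 / (g*b^2) = 183.06 / 627.84 = 0.2916.
yc = 0.2916^(1/3) = 0.6631 m.

0.6631


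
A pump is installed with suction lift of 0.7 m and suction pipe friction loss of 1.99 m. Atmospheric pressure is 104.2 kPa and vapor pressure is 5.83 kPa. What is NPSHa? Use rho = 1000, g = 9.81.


NPSHa = p_atm/(rho*g) - z_s - hf_s - p_vap/(rho*g).
p_atm/(rho*g) = 104.2*1000 / (1000*9.81) = 10.622 m.
p_vap/(rho*g) = 5.83*1000 / (1000*9.81) = 0.594 m.
NPSHa = 10.622 - 0.7 - 1.99 - 0.594
      = 7.34 m.

7.34


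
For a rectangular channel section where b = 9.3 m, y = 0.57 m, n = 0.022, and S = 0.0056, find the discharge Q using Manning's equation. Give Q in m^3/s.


For a rectangular channel, the cross-sectional area A = b * y = 9.3 * 0.57 = 5.3 m^2.
The wetted perimeter P = b + 2y = 9.3 + 2*0.57 = 10.44 m.
Hydraulic radius R = A/P = 5.3/10.44 = 0.5078 m.
Velocity V = (1/n)*R^(2/3)*S^(1/2) = (1/0.022)*0.5078^(2/3)*0.0056^(1/2) = 2.1649 m/s.
Discharge Q = A * V = 5.3 * 2.1649 = 11.476 m^3/s.

11.476


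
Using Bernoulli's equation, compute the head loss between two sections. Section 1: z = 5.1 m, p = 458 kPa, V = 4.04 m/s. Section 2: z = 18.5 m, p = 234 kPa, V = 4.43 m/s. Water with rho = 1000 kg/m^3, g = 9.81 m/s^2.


Total head at each section: H = z + p/(rho*g) + V^2/(2g).
H1 = 5.1 + 458*1000/(1000*9.81) + 4.04^2/(2*9.81)
   = 5.1 + 46.687 + 0.8319
   = 52.619 m.
H2 = 18.5 + 234*1000/(1000*9.81) + 4.43^2/(2*9.81)
   = 18.5 + 23.853 + 1.0002
   = 43.353 m.
h_L = H1 - H2 = 52.619 - 43.353 = 9.265 m.

9.265


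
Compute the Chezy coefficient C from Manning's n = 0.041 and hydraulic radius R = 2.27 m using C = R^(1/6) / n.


The Chezy coefficient relates to Manning's n through C = R^(1/6) / n.
R^(1/6) = 2.27^(1/6) = 1.146404.
C = 1.146404 / 0.041 = 27.96 m^(1/2)/s.

27.96


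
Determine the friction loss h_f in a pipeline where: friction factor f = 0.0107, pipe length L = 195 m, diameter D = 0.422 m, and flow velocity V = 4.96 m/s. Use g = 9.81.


Darcy-Weisbach equation: h_f = f * (L/D) * V^2/(2g).
f * L/D = 0.0107 * 195/0.422 = 4.9443.
V^2/(2g) = 4.96^2 / (2*9.81) = 24.6016 / 19.62 = 1.2539 m.
h_f = 4.9443 * 1.2539 = 6.2 m.

6.2


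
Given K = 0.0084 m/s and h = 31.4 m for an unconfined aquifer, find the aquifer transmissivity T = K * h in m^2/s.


Transmissivity is defined as T = K * h.
T = 0.0084 * 31.4
  = 0.2638 m^2/s.

0.2638


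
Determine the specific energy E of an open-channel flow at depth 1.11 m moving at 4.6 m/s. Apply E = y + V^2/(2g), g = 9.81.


Specific energy E = y + V^2/(2g).
Velocity head = V^2/(2g) = 4.6^2 / (2*9.81) = 21.16 / 19.62 = 1.0785 m.
E = 1.11 + 1.0785 = 2.1885 m.

2.1885


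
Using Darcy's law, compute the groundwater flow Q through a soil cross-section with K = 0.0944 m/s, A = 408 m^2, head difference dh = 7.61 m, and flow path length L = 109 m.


Darcy's law: Q = K * A * i, where i = dh/L.
Hydraulic gradient i = 7.61 / 109 = 0.069817.
Q = 0.0944 * 408 * 0.069817
  = 2.689 m^3/s.

2.689


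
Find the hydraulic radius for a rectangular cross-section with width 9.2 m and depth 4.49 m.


For a rectangular section:
Flow area A = b * y = 9.2 * 4.49 = 41.31 m^2.
Wetted perimeter P = b + 2y = 9.2 + 2*4.49 = 18.18 m.
Hydraulic radius R = A/P = 41.31 / 18.18 = 2.2722 m.

2.2722


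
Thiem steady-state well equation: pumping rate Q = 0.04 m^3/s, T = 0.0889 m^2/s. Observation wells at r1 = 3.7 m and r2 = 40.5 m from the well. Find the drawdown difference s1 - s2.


Thiem equation: s1 - s2 = Q/(2*pi*T) * ln(r2/r1).
ln(r2/r1) = ln(40.5/3.7) = 2.393.
Q/(2*pi*T) = 0.04 / (2*pi*0.0889) = 0.04 / 0.5586 = 0.0716.
s1 - s2 = 0.0716 * 2.393 = 0.1714 m.

0.1714


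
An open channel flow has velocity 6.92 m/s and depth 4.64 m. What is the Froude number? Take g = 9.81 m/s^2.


The Froude number is defined as Fr = V / sqrt(g*y).
g*y = 9.81 * 4.64 = 45.5184.
sqrt(g*y) = sqrt(45.5184) = 6.7467.
Fr = 6.92 / 6.7467 = 1.0257.

1.0257


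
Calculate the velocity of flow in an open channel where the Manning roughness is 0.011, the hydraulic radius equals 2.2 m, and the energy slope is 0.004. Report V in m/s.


Manning's equation gives V = (1/n) * R^(2/3) * S^(1/2).
First, compute R^(2/3) = 2.2^(2/3) = 1.6915.
Next, S^(1/2) = 0.004^(1/2) = 0.063246.
Then 1/n = 1/0.011 = 90.91.
V = 90.91 * 1.6915 * 0.063246 = 9.7257 m/s.

9.7257


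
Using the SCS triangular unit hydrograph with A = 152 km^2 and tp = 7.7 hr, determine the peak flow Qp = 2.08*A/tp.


SCS formula: Qp = 2.08 * A / tp.
Qp = 2.08 * 152 / 7.7
   = 316.16 / 7.7
   = 41.06 m^3/s per cm.

41.06


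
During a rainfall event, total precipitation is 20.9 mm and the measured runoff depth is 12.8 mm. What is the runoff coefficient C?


The runoff coefficient C = runoff depth / rainfall depth.
C = 12.8 / 20.9
  = 0.6124.

0.6124


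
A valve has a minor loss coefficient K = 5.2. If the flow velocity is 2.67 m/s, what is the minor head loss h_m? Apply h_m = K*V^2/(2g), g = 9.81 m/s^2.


Minor loss formula: h_m = K * V^2/(2g).
V^2 = 2.67^2 = 7.1289.
V^2/(2g) = 7.1289 / 19.62 = 0.3633 m.
h_m = 5.2 * 0.3633 = 1.8894 m.

1.8894


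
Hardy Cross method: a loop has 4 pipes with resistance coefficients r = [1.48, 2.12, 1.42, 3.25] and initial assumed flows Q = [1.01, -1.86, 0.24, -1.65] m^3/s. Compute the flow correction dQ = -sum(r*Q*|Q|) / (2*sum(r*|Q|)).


Numerator terms (r*Q*|Q|): 1.48*1.01*|1.01| = 1.5097; 2.12*-1.86*|-1.86| = -7.3344; 1.42*0.24*|0.24| = 0.0818; 3.25*-1.65*|-1.65| = -8.8481.
Sum of numerator = -14.5909.
Denominator terms (r*|Q|): 1.48*|1.01| = 1.4948; 2.12*|-1.86| = 3.9432; 1.42*|0.24| = 0.3408; 3.25*|-1.65| = 5.3625.
2 * sum of denominator = 2 * 11.1413 = 22.2826.
dQ = --14.5909 / 22.2826 = 0.6548 m^3/s.

0.6548


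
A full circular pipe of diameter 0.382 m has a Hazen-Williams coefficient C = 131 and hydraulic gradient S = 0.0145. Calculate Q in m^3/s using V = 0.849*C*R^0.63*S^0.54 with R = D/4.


For a full circular pipe, R = D/4 = 0.382/4 = 0.0955 m.
V = 0.849 * 131 * 0.0955^0.63 * 0.0145^0.54
  = 0.849 * 131 * 0.22772 * 0.101657
  = 2.5747 m/s.
Pipe area A = pi*D^2/4 = pi*0.382^2/4 = 0.1146 m^2.
Q = A * V = 0.1146 * 2.5747 = 0.2951 m^3/s.

0.2951


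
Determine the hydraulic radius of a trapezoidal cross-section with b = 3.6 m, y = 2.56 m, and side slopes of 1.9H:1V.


For a trapezoidal section with side slope z:
A = (b + z*y)*y = (3.6 + 1.9*2.56)*2.56 = 21.668 m^2.
P = b + 2*y*sqrt(1 + z^2) = 3.6 + 2*2.56*sqrt(1 + 1.9^2) = 14.593 m.
R = A/P = 21.668 / 14.593 = 1.4848 m.

1.4848


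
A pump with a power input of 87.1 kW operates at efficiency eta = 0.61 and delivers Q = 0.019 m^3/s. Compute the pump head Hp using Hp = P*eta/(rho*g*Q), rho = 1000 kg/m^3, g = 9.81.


Pump head formula: Hp = P * eta / (rho * g * Q).
Numerator: P * eta = 87.1 * 1000 * 0.61 = 53131.0 W.
Denominator: rho * g * Q = 1000 * 9.81 * 0.019 = 186.39.
Hp = 53131.0 / 186.39 = 285.05 m.

285.05


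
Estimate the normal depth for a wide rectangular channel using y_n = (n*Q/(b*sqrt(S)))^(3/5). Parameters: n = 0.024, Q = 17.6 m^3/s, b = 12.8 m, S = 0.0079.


We use the wide-channel approximation y_n = (n*Q/(b*sqrt(S)))^(3/5).
sqrt(S) = sqrt(0.0079) = 0.088882.
Numerator: n*Q = 0.024 * 17.6 = 0.4224.
Denominator: b*sqrt(S) = 12.8 * 0.088882 = 1.13769.
arg = 0.3713.
y_n = 0.3713^(3/5) = 0.5518 m.

0.5518


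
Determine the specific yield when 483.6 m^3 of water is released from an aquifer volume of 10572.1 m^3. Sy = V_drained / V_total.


Specific yield Sy = Volume drained / Total volume.
Sy = 483.6 / 10572.1
   = 0.0457.

0.0457


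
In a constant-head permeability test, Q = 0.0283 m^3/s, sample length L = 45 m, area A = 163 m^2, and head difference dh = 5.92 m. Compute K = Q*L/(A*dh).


From K = Q*L / (A*dh):
Numerator: Q*L = 0.0283 * 45 = 1.2735.
Denominator: A*dh = 163 * 5.92 = 964.96.
K = 1.2735 / 964.96 = 0.00132 m/s.

0.00132


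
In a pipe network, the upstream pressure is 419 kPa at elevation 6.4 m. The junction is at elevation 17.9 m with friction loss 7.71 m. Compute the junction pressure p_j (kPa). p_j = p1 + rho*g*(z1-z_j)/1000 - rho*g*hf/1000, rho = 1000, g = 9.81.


Junction pressure: p_j = p1 + rho*g*(z1 - z_j)/1000 - rho*g*hf/1000.
Elevation term = 1000*9.81*(6.4 - 17.9)/1000 = -112.815 kPa.
Friction term = 1000*9.81*7.71/1000 = 75.635 kPa.
p_j = 419 + -112.815 - 75.635 = 230.55 kPa.

230.55


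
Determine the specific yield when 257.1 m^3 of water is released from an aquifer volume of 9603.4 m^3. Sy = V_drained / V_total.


Specific yield Sy = Volume drained / Total volume.
Sy = 257.1 / 9603.4
   = 0.0268.

0.0268


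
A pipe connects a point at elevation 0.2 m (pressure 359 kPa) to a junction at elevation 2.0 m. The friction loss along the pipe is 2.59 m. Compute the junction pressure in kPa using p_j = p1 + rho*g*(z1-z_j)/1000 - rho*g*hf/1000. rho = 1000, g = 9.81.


Junction pressure: p_j = p1 + rho*g*(z1 - z_j)/1000 - rho*g*hf/1000.
Elevation term = 1000*9.81*(0.2 - 2.0)/1000 = -17.658 kPa.
Friction term = 1000*9.81*2.59/1000 = 25.408 kPa.
p_j = 359 + -17.658 - 25.408 = 315.93 kPa.

315.93


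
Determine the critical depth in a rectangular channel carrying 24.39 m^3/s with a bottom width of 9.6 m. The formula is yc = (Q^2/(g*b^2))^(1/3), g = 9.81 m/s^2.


Using yc = (Q^2 / (g * b^2))^(1/3):
Q^2 = 24.39^2 = 594.87.
g * b^2 = 9.81 * 9.6^2 = 9.81 * 92.16 = 904.09.
Q^2 / (g*b^2) = 594.87 / 904.09 = 0.658.
yc = 0.658^(1/3) = 0.8698 m.

0.8698


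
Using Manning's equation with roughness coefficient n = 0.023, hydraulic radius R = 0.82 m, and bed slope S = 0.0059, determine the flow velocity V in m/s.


Manning's equation gives V = (1/n) * R^(2/3) * S^(1/2).
First, compute R^(2/3) = 0.82^(2/3) = 0.8761.
Next, S^(1/2) = 0.0059^(1/2) = 0.076811.
Then 1/n = 1/0.023 = 43.48.
V = 43.48 * 0.8761 * 0.076811 = 2.9258 m/s.

2.9258


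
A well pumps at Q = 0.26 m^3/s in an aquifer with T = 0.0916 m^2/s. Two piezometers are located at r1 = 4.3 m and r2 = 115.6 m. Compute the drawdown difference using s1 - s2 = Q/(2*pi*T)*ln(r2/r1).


Thiem equation: s1 - s2 = Q/(2*pi*T) * ln(r2/r1).
ln(r2/r1) = ln(115.6/4.3) = 3.2915.
Q/(2*pi*T) = 0.26 / (2*pi*0.0916) = 0.26 / 0.5755 = 0.4517.
s1 - s2 = 0.4517 * 3.2915 = 1.4869 m.

1.4869


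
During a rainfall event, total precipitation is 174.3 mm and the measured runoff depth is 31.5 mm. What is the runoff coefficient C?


The runoff coefficient C = runoff depth / rainfall depth.
C = 31.5 / 174.3
  = 0.1807.

0.1807


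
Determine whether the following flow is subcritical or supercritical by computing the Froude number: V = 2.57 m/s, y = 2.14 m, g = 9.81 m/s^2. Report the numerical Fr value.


The Froude number is defined as Fr = V / sqrt(g*y).
g*y = 9.81 * 2.14 = 20.9934.
sqrt(g*y) = sqrt(20.9934) = 4.5819.
Fr = 2.57 / 4.5819 = 0.5609.
Since Fr < 1, the flow is subcritical.

0.5609


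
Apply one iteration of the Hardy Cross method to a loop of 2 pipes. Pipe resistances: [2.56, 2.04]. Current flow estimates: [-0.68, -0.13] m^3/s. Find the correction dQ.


Numerator terms (r*Q*|Q|): 2.56*-0.68*|-0.68| = -1.1837; 2.04*-0.13*|-0.13| = -0.0345.
Sum of numerator = -1.2182.
Denominator terms (r*|Q|): 2.56*|-0.68| = 1.7408; 2.04*|-0.13| = 0.2652.
2 * sum of denominator = 2 * 2.006 = 4.012.
dQ = --1.2182 / 4.012 = 0.3036 m^3/s.

0.3036


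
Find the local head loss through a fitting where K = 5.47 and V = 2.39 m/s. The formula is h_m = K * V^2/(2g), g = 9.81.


Minor loss formula: h_m = K * V^2/(2g).
V^2 = 2.39^2 = 5.7121.
V^2/(2g) = 5.7121 / 19.62 = 0.2911 m.
h_m = 5.47 * 0.2911 = 1.5925 m.

1.5925


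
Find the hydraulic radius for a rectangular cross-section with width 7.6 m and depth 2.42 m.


For a rectangular section:
Flow area A = b * y = 7.6 * 2.42 = 18.39 m^2.
Wetted perimeter P = b + 2y = 7.6 + 2*2.42 = 12.44 m.
Hydraulic radius R = A/P = 18.39 / 12.44 = 1.4785 m.

1.4785


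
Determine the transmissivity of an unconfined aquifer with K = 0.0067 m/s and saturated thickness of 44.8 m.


Transmissivity is defined as T = K * h.
T = 0.0067 * 44.8
  = 0.3002 m^2/s.

0.3002


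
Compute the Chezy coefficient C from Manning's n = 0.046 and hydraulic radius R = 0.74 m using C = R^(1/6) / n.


The Chezy coefficient relates to Manning's n through C = R^(1/6) / n.
R^(1/6) = 0.74^(1/6) = 0.951054.
C = 0.951054 / 0.046 = 20.68 m^(1/2)/s.

20.68


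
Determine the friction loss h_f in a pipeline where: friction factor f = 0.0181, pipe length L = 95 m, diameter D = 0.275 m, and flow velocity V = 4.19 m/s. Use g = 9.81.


Darcy-Weisbach equation: h_f = f * (L/D) * V^2/(2g).
f * L/D = 0.0181 * 95/0.275 = 6.2527.
V^2/(2g) = 4.19^2 / (2*9.81) = 17.5561 / 19.62 = 0.8948 m.
h_f = 6.2527 * 0.8948 = 5.595 m.

5.595


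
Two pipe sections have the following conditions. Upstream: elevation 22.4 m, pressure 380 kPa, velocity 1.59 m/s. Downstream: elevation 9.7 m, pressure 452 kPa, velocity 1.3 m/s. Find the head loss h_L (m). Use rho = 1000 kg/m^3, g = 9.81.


Total head at each section: H = z + p/(rho*g) + V^2/(2g).
H1 = 22.4 + 380*1000/(1000*9.81) + 1.59^2/(2*9.81)
   = 22.4 + 38.736 + 0.1289
   = 61.265 m.
H2 = 9.7 + 452*1000/(1000*9.81) + 1.3^2/(2*9.81)
   = 9.7 + 46.075 + 0.0861
   = 55.862 m.
h_L = H1 - H2 = 61.265 - 55.862 = 5.403 m.

5.403


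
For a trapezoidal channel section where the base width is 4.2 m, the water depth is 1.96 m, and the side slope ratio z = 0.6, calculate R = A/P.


For a trapezoidal section with side slope z:
A = (b + z*y)*y = (4.2 + 0.6*1.96)*1.96 = 10.537 m^2.
P = b + 2*y*sqrt(1 + z^2) = 4.2 + 2*1.96*sqrt(1 + 0.6^2) = 8.771 m.
R = A/P = 10.537 / 8.771 = 1.2013 m.

1.2013


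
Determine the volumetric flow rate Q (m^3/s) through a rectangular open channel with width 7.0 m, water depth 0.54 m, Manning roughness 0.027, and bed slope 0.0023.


For a rectangular channel, the cross-sectional area A = b * y = 7.0 * 0.54 = 3.78 m^2.
The wetted perimeter P = b + 2y = 7.0 + 2*0.54 = 8.08 m.
Hydraulic radius R = A/P = 3.78/8.08 = 0.4678 m.
Velocity V = (1/n)*R^(2/3)*S^(1/2) = (1/0.027)*0.4678^(2/3)*0.0023^(1/2) = 1.0704 m/s.
Discharge Q = A * V = 3.78 * 1.0704 = 4.046 m^3/s.

4.046


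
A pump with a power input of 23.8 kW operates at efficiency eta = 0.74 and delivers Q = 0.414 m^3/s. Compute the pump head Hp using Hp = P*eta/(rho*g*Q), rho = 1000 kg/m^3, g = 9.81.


Pump head formula: Hp = P * eta / (rho * g * Q).
Numerator: P * eta = 23.8 * 1000 * 0.74 = 17612.0 W.
Denominator: rho * g * Q = 1000 * 9.81 * 0.414 = 4061.34.
Hp = 17612.0 / 4061.34 = 4.34 m.

4.34


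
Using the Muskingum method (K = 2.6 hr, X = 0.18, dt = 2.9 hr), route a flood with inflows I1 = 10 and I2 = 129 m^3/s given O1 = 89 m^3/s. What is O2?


Muskingum coefficients:
denom = 2*K*(1-X) + dt = 2*2.6*(1-0.18) + 2.9 = 7.164.
C0 = (dt - 2*K*X)/denom = (2.9 - 2*2.6*0.18)/7.164 = 0.2741.
C1 = (dt + 2*K*X)/denom = (2.9 + 2*2.6*0.18)/7.164 = 0.5355.
C2 = (2*K*(1-X) - dt)/denom = 0.1904.
O2 = C0*I2 + C1*I1 + C2*O1
   = 0.2741*129 + 0.5355*10 + 0.1904*89
   = 57.66 m^3/s.

57.66


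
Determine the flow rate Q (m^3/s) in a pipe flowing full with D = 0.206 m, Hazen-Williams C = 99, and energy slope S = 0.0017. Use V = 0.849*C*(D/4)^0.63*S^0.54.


For a full circular pipe, R = D/4 = 0.206/4 = 0.0515 m.
V = 0.849 * 99 * 0.0515^0.63 * 0.0017^0.54
  = 0.849 * 99 * 0.154326 * 0.031948
  = 0.4144 m/s.
Pipe area A = pi*D^2/4 = pi*0.206^2/4 = 0.0333 m^2.
Q = A * V = 0.0333 * 0.4144 = 0.0138 m^3/s.

0.0138


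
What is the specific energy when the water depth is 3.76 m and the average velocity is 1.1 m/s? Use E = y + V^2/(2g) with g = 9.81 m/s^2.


Specific energy E = y + V^2/(2g).
Velocity head = V^2/(2g) = 1.1^2 / (2*9.81) = 1.21 / 19.62 = 0.0617 m.
E = 3.76 + 0.0617 = 3.8217 m.

3.8217


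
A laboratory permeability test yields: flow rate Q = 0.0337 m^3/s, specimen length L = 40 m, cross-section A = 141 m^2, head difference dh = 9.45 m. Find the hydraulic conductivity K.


From K = Q*L / (A*dh):
Numerator: Q*L = 0.0337 * 40 = 1.348.
Denominator: A*dh = 141 * 9.45 = 1332.45.
K = 1.348 / 1332.45 = 0.001012 m/s.

0.001012


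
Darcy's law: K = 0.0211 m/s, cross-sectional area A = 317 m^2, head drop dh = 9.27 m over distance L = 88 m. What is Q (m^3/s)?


Darcy's law: Q = K * A * i, where i = dh/L.
Hydraulic gradient i = 9.27 / 88 = 0.105341.
Q = 0.0211 * 317 * 0.105341
  = 0.7046 m^3/s.

0.7046


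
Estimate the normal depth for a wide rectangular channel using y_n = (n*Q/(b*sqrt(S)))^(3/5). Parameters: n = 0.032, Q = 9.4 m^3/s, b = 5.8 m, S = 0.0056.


We use the wide-channel approximation y_n = (n*Q/(b*sqrt(S)))^(3/5).
sqrt(S) = sqrt(0.0056) = 0.074833.
Numerator: n*Q = 0.032 * 9.4 = 0.3008.
Denominator: b*sqrt(S) = 5.8 * 0.074833 = 0.434031.
arg = 0.693.
y_n = 0.693^(3/5) = 0.8025 m.

0.8025


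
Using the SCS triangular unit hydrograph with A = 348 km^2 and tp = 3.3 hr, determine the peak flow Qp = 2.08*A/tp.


SCS formula: Qp = 2.08 * A / tp.
Qp = 2.08 * 348 / 3.3
   = 723.84 / 3.3
   = 219.35 m^3/s per cm.

219.35


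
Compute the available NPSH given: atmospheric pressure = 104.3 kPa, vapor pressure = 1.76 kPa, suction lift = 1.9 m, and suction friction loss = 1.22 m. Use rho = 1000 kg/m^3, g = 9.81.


NPSHa = p_atm/(rho*g) - z_s - hf_s - p_vap/(rho*g).
p_atm/(rho*g) = 104.3*1000 / (1000*9.81) = 10.632 m.
p_vap/(rho*g) = 1.76*1000 / (1000*9.81) = 0.179 m.
NPSHa = 10.632 - 1.9 - 1.22 - 0.179
      = 7.33 m.

7.33


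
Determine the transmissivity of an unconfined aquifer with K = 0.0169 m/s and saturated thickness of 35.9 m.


Transmissivity is defined as T = K * h.
T = 0.0169 * 35.9
  = 0.6067 m^2/s.

0.6067


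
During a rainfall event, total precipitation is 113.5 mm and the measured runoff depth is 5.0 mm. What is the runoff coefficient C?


The runoff coefficient C = runoff depth / rainfall depth.
C = 5.0 / 113.5
  = 0.0441.

0.0441


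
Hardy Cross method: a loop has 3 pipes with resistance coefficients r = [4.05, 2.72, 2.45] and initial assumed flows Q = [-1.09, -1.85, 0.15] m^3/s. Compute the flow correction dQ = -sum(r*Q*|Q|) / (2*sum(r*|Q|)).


Numerator terms (r*Q*|Q|): 4.05*-1.09*|-1.09| = -4.8118; 2.72*-1.85*|-1.85| = -9.3092; 2.45*0.15*|0.15| = 0.0551.
Sum of numerator = -14.0659.
Denominator terms (r*|Q|): 4.05*|-1.09| = 4.4145; 2.72*|-1.85| = 5.032; 2.45*|0.15| = 0.3675.
2 * sum of denominator = 2 * 9.814 = 19.628.
dQ = --14.0659 / 19.628 = 0.7166 m^3/s.

0.7166


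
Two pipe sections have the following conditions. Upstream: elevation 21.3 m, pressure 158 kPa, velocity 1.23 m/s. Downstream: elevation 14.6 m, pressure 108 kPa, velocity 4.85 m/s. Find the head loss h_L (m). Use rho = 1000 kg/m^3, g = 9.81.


Total head at each section: H = z + p/(rho*g) + V^2/(2g).
H1 = 21.3 + 158*1000/(1000*9.81) + 1.23^2/(2*9.81)
   = 21.3 + 16.106 + 0.0771
   = 37.483 m.
H2 = 14.6 + 108*1000/(1000*9.81) + 4.85^2/(2*9.81)
   = 14.6 + 11.009 + 1.1989
   = 26.808 m.
h_L = H1 - H2 = 37.483 - 26.808 = 10.675 m.

10.675


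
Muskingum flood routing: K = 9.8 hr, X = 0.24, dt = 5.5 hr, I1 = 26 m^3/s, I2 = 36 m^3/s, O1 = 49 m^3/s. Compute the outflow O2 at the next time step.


Muskingum coefficients:
denom = 2*K*(1-X) + dt = 2*9.8*(1-0.24) + 5.5 = 20.396.
C0 = (dt - 2*K*X)/denom = (5.5 - 2*9.8*0.24)/20.396 = 0.039.
C1 = (dt + 2*K*X)/denom = (5.5 + 2*9.8*0.24)/20.396 = 0.5003.
C2 = (2*K*(1-X) - dt)/denom = 0.4607.
O2 = C0*I2 + C1*I1 + C2*O1
   = 0.039*36 + 0.5003*26 + 0.4607*49
   = 36.99 m^3/s.

36.99


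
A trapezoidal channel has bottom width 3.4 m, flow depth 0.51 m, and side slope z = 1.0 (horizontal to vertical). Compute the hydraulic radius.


For a trapezoidal section with side slope z:
A = (b + z*y)*y = (3.4 + 1.0*0.51)*0.51 = 1.994 m^2.
P = b + 2*y*sqrt(1 + z^2) = 3.4 + 2*0.51*sqrt(1 + 1.0^2) = 4.842 m.
R = A/P = 1.994 / 4.842 = 0.4118 m.

0.4118


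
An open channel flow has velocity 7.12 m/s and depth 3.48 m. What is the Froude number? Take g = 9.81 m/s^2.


The Froude number is defined as Fr = V / sqrt(g*y).
g*y = 9.81 * 3.48 = 34.1388.
sqrt(g*y) = sqrt(34.1388) = 5.8428.
Fr = 7.12 / 5.8428 = 1.2186.

1.2186


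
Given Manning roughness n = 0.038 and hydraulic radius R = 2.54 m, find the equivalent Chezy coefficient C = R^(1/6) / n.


The Chezy coefficient relates to Manning's n through C = R^(1/6) / n.
R^(1/6) = 2.54^(1/6) = 1.168079.
C = 1.168079 / 0.038 = 30.74 m^(1/2)/s.

30.74


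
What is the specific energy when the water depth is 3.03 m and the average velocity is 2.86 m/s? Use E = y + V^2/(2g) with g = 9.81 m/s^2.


Specific energy E = y + V^2/(2g).
Velocity head = V^2/(2g) = 2.86^2 / (2*9.81) = 8.1796 / 19.62 = 0.4169 m.
E = 3.03 + 0.4169 = 3.4469 m.

3.4469


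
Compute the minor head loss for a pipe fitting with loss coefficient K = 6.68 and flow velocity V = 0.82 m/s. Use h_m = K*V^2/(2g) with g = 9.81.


Minor loss formula: h_m = K * V^2/(2g).
V^2 = 0.82^2 = 0.6724.
V^2/(2g) = 0.6724 / 19.62 = 0.0343 m.
h_m = 6.68 * 0.0343 = 0.2289 m.

0.2289
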